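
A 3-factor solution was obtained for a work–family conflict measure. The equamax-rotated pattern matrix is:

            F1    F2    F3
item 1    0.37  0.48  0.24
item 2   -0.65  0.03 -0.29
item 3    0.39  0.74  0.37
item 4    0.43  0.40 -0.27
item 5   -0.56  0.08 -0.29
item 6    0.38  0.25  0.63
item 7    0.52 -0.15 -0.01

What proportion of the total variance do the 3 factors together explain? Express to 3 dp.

0.498

SS loadings by factor: 1.6248, 1.0303, 0.8326; total = 3.4877.
Total variance with 7 standardized items is 7, so the solution explains 3.4877/7 = 0.4982.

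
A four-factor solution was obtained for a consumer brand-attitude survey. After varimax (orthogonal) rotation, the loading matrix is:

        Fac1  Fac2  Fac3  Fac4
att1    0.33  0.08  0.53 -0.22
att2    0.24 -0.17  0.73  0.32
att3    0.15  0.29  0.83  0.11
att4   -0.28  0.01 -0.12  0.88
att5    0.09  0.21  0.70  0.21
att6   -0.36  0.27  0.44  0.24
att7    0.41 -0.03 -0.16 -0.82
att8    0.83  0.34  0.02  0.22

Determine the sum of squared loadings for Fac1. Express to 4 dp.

SS loadings for Fac1 = 0.33² + 0.24² + 0.15² + (-0.28)² + 0.09² + (-0.36)² + 0.41² + 0.83² = 0.1089 + 0.0576 + 0.0225 + 0.0784 + 0.0081 + 0.1296 + 0.1681 + 0.6889 = 1.2621

1.2621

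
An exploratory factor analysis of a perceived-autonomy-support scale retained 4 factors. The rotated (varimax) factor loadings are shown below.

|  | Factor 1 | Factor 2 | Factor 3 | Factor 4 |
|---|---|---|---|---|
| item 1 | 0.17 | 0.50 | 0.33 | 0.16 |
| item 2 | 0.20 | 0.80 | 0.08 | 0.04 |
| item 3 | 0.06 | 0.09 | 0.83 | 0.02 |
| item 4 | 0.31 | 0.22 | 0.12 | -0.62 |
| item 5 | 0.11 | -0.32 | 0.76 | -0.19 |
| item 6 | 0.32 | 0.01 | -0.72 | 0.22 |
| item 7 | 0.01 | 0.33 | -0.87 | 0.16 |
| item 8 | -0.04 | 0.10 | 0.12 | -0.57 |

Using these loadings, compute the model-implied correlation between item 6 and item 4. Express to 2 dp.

-0.12

r̂ = Σ λ_i·λ_j across factors = (0.32)(0.31) + (0.01)(0.22) + (-0.72)(0.12) + (0.22)(-0.62)
  = +0.0992 +0.0022 -0.0864 -0.1364 = -0.1214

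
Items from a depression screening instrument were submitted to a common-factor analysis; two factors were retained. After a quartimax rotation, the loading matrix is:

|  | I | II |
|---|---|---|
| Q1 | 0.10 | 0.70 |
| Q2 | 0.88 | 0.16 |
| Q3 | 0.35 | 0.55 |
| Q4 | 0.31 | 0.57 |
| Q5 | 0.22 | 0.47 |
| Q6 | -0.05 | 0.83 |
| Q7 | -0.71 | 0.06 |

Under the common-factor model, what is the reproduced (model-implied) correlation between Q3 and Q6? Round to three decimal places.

r̂ = Σ λ_i·λ_j across factors = (0.35)(-0.05) + (0.55)(0.83)
  = -0.0175 +0.4565 = 0.4390

0.439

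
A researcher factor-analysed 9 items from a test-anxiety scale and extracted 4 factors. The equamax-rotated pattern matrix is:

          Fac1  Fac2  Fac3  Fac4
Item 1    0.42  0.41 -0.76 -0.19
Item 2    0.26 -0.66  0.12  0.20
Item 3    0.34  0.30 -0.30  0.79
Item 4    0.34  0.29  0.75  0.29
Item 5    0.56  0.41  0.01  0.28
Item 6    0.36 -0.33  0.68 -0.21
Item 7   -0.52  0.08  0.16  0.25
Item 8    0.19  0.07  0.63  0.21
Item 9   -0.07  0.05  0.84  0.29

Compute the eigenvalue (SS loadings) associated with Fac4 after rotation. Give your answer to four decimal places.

SS loadings for Fac4 = (-0.19)² + 0.20² + 0.79² + 0.29² + 0.28² + (-0.21)² + 0.25² + 0.21² + 0.29² = 0.0361 + 0.0400 + 0.6241 + 0.0841 + 0.0784 + 0.0441 + 0.0625 + 0.0441 + 0.0841 = 1.0975

1.0975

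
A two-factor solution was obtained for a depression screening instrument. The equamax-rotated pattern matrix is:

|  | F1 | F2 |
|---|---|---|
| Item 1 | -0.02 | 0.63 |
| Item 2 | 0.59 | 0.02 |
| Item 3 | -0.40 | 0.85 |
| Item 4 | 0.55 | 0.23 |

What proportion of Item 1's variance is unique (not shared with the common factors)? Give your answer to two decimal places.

0.60

h² = (-0.02)² + 0.63² = 0.0004 + 0.3969 = 0.3973
Uniqueness u² = 1 − h² = 1 − 0.3973 = 0.6027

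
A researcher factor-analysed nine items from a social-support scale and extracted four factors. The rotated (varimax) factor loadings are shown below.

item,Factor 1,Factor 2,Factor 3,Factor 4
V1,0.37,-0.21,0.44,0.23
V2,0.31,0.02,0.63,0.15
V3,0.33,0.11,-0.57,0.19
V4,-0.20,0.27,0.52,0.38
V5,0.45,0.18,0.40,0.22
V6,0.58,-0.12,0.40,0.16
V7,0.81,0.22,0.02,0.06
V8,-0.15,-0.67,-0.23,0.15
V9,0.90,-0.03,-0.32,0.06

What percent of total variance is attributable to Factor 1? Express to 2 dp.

SS loadings for Factor 1 = 0.37² + 0.31² + 0.33² + (-0.20)² + 0.45² + 0.58² + 0.81² + (-0.15)² + 0.90² = 2.4094
With 9 standardized items, total variance = 9. Proportion = 2.4094/9 = 0.2677 → 26.77%.

26.77%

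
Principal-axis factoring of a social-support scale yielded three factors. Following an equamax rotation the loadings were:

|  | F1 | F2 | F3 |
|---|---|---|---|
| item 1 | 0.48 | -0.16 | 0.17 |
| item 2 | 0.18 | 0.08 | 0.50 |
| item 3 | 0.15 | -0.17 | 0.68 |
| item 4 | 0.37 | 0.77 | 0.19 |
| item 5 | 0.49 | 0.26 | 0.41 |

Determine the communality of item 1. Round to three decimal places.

0.285

h² = 0.48² + (-0.16)² + 0.17² = 0.2304 + 0.0256 + 0.0289 = 0.2849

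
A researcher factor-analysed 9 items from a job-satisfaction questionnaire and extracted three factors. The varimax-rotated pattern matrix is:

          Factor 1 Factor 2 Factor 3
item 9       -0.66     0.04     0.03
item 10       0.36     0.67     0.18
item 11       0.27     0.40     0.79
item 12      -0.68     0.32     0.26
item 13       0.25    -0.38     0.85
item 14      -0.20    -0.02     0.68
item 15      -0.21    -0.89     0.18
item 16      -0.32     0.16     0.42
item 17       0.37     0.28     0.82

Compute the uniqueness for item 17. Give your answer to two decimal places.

h² = 0.37² + 0.28² + 0.82² = 0.1369 + 0.0784 + 0.6724 = 0.8877
Uniqueness u² = 1 − h² = 1 − 0.8877 = 0.1123

0.11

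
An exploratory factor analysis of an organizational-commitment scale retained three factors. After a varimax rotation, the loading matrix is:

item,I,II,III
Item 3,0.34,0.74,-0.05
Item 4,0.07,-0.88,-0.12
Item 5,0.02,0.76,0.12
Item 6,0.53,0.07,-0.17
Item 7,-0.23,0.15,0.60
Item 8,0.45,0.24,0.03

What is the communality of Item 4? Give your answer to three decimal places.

0.794

h² = 0.07² + (-0.88)² + (-0.12)² = 0.0049 + 0.7744 + 0.0144 = 0.7937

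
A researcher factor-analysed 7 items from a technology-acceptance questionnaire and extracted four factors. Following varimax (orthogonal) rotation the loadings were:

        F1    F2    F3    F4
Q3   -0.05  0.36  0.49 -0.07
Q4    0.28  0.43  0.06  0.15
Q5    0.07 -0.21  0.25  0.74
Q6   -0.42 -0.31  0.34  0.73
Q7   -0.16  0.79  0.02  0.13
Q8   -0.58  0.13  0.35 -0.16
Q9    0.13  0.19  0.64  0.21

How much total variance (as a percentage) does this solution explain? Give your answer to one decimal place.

SS loadings by factor: 0.6411, 1.1318, 0.9543, 1.1945; total = 3.9217.
Total variance with 7 standardized items is 7, so the solution explains 3.9217/7 = 0.5602 = 56.02%.

56.0%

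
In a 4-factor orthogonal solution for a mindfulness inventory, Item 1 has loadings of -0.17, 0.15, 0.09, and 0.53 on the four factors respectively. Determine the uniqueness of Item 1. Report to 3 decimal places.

h² = (-0.17)² + 0.15² + 0.09² + 0.53² = 0.0289 + 0.0225 + 0.0081 + 0.2809 = 0.3404
Uniqueness u² = 1 − h² = 1 − 0.3404 = 0.6596

0.660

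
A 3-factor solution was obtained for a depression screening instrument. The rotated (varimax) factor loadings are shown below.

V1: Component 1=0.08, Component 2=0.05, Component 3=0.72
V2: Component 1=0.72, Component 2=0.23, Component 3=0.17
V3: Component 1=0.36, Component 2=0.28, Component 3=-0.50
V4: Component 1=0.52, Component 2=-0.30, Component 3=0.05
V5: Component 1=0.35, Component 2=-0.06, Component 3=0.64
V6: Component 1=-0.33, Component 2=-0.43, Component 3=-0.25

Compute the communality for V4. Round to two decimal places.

0.36

h² = 0.52² + (-0.30)² + 0.05² = 0.2704 + 0.0900 + 0.0025 = 0.3629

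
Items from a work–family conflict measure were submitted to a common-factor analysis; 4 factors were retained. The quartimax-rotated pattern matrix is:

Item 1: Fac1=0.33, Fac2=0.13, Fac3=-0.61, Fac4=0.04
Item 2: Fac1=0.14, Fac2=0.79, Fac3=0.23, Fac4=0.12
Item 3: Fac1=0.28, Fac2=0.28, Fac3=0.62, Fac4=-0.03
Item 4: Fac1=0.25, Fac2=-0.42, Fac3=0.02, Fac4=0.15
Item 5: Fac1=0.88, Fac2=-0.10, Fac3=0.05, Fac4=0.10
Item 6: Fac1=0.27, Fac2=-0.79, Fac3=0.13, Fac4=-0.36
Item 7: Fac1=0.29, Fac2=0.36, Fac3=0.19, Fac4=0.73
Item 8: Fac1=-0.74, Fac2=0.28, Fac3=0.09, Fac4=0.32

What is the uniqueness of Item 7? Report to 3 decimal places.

0.217

h² = 0.29² + 0.36² + 0.19² + 0.73² = 0.0841 + 0.1296 + 0.0361 + 0.5329 = 0.7827
Uniqueness u² = 1 − h² = 1 − 0.7827 = 0.2173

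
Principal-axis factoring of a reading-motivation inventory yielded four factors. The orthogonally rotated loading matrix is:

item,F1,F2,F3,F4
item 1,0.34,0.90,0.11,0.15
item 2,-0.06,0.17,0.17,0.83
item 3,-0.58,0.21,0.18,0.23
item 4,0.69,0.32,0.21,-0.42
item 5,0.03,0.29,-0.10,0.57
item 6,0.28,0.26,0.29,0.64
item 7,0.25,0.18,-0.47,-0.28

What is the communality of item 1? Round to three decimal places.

0.960

h² = 0.34² + 0.90² + 0.11² + 0.15² = 0.1156 + 0.8100 + 0.0121 + 0.0225 = 0.9602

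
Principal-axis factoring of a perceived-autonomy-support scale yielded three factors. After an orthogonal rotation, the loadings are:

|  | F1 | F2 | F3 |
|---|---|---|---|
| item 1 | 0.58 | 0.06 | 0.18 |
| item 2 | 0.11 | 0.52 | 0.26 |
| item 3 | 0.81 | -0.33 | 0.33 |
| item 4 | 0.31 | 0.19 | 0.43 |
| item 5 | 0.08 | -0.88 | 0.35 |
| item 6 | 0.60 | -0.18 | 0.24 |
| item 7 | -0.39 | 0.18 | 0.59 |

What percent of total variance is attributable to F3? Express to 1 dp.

SS loadings for F3 = 0.18² + 0.26² + 0.33² + 0.43² + 0.35² + 0.24² + 0.59² = 0.9220
With 7 standardized items, total variance = 7. Proportion = 0.9220/7 = 0.1317 → 13.17%.

13.2%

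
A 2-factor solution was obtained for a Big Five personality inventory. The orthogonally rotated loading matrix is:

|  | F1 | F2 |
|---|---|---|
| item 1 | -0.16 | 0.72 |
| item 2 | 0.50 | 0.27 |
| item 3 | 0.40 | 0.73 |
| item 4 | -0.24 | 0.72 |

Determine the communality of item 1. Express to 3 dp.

h² = (-0.16)² + 0.72² = 0.0256 + 0.5184 = 0.5440

0.544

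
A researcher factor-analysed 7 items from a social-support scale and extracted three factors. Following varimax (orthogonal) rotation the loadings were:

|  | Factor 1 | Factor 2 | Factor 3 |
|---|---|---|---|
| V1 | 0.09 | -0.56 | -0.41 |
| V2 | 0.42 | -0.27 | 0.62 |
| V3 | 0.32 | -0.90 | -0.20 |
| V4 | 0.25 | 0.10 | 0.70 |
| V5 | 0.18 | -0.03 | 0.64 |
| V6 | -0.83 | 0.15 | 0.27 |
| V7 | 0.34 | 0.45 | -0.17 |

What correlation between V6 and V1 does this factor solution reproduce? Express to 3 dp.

r̂ = Σ λ_i·λ_j across factors = (-0.83)(0.09) + (0.15)(-0.56) + (0.27)(-0.41)
  = -0.0747 -0.0840 -0.1107 = -0.2694

-0.269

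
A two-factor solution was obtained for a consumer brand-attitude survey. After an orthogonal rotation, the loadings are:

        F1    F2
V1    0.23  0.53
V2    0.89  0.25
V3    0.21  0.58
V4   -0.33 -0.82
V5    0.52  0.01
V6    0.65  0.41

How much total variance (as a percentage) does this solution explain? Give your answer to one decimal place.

53.5%

Communalities: 0.3338, 0.8546, 0.3805, 0.7813, 0.2705, 0.5906; Σh² = 3.2113.
Total variance with 6 standardized items is 6, so the solution explains 3.2113/6 = 0.5352 = 53.52%.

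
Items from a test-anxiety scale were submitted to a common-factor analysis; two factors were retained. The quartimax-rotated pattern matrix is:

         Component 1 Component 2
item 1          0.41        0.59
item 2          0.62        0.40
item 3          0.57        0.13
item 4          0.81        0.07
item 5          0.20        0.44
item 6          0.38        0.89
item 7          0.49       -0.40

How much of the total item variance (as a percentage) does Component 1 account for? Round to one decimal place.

SS loadings for Component 1 = 0.41² + 0.62² + 0.57² + 0.81² + 0.20² + 0.38² + 0.49² = 1.9580
With 7 standardized items, total variance = 7. Proportion = 1.9580/7 = 0.2797 → 27.97%.

28.0%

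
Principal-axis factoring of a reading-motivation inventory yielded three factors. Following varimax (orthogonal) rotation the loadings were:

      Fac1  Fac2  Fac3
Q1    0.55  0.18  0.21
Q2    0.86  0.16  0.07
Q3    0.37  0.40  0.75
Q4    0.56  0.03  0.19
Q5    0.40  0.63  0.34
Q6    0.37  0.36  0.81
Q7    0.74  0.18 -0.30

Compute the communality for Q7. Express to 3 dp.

h² = 0.74² + 0.18² + (-0.30)² = 0.5476 + 0.0324 + 0.0900 = 0.6700

0.670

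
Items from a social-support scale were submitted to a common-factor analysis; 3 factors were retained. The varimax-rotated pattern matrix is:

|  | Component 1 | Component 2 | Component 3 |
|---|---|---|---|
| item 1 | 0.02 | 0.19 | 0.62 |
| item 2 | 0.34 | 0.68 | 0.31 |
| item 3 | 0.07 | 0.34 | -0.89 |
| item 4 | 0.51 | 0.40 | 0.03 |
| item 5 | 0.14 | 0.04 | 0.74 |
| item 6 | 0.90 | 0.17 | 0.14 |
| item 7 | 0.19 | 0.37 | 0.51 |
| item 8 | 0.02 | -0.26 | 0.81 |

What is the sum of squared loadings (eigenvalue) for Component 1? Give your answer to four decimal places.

SS loadings for Component 1 = 0.02² + 0.34² + 0.07² + 0.51² + 0.14² + 0.90² + 0.19² + 0.02² = 0.0004 + 0.1156 + 0.0049 + 0.2601 + 0.0196 + 0.8100 + 0.0361 + 0.0004 = 1.2471

1.2471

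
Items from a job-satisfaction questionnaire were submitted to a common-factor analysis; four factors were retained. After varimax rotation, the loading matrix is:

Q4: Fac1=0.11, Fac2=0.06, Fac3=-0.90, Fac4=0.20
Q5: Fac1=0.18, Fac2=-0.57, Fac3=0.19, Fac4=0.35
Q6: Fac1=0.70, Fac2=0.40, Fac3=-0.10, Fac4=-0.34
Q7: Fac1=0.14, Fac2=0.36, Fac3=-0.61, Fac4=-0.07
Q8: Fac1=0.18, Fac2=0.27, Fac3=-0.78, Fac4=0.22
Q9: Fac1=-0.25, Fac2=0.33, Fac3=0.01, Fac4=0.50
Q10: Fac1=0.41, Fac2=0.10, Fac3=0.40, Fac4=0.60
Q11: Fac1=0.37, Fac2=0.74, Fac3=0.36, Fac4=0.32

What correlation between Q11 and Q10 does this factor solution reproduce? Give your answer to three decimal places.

r̂ = Σ λ_i·λ_j across factors = (0.37)(0.41) + (0.74)(0.10) + (0.36)(0.40) + (0.32)(0.60)
  = +0.1517 +0.0740 +0.1440 +0.1920 = 0.5617

0.562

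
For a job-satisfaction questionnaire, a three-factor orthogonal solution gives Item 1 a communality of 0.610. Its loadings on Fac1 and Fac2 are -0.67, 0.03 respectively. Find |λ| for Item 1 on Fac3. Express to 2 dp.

0.40

Under orthogonal rotation h² = Σλ², so λ_Fac3² = h² − (0.4498) = 0.610 − 0.4498 = 0.1602.
|λ| = √0.1602 = 0.4002.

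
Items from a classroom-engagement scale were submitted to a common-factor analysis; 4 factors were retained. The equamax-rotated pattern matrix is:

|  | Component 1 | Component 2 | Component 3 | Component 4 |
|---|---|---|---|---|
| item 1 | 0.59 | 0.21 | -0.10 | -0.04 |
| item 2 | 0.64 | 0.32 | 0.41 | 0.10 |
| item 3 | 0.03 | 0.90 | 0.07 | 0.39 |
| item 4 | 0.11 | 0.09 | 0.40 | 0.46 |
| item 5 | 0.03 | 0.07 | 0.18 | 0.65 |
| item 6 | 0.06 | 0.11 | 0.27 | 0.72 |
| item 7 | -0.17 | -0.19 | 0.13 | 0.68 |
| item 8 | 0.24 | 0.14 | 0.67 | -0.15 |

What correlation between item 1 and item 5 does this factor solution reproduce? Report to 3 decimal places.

r̂ = Σ λ_i·λ_j across factors = (0.59)(0.03) + (0.21)(0.07) + (-0.10)(0.18) + (-0.04)(0.65)
  = +0.0177 +0.0147 -0.0180 -0.0260 = -0.0116

-0.012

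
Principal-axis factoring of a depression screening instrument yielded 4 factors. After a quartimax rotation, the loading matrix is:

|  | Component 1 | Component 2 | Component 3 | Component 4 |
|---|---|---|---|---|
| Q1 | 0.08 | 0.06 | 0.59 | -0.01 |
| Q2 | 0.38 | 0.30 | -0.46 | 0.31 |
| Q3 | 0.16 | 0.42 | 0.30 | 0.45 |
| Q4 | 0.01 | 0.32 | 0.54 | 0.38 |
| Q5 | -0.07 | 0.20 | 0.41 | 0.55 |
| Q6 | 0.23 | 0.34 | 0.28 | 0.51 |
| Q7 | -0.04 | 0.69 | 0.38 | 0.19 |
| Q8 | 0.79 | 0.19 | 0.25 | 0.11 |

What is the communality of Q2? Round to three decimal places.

0.542

h² = 0.38² + 0.30² + (-0.46)² + 0.31² = 0.1444 + 0.0900 + 0.2116 + 0.0961 = 0.5421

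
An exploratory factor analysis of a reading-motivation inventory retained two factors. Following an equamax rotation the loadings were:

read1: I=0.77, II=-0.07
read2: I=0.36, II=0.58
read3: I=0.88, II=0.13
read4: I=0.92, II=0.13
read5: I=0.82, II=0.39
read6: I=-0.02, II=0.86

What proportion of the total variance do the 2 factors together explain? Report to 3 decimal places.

0.714

SS loadings by factor: 3.0161, 1.2668; total = 4.2829.
Total variance with 6 standardized items is 6, so the solution explains 4.2829/6 = 0.7138.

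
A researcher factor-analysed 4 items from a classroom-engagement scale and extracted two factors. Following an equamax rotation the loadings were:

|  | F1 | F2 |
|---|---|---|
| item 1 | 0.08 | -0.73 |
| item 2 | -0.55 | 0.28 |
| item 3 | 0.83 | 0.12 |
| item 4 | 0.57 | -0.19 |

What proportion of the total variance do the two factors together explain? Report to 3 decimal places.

0.496

Communalities: 0.5393, 0.3809, 0.7033, 0.3610; Σh² = 1.9845.
Total variance with 4 standardized items is 4, so the solution explains 1.9845/4 = 0.4961.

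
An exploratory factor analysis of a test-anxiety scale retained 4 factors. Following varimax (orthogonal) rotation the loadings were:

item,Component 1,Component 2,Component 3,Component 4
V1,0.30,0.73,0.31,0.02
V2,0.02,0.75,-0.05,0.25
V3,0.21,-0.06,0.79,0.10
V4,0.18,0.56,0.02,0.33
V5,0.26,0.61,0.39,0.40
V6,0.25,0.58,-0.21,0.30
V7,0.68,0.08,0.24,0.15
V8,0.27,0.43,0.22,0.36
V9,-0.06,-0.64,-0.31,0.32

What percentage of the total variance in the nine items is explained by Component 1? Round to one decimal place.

SS loadings for Component 1 = 0.30² + 0.02² + 0.21² + 0.18² + 0.26² + 0.25² + 0.68² + 0.27² + (-0.06)² = 0.8359
With 9 standardized items, total variance = 9. Proportion = 0.8359/9 = 0.0929 → 9.29%.

9.3%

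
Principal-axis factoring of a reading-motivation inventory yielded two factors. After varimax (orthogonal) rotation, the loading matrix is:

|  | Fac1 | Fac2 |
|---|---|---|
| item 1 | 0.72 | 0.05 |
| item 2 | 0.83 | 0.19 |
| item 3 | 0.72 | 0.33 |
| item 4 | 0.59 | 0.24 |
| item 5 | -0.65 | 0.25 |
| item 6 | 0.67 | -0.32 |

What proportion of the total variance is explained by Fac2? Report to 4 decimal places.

SS loadings for Fac2 = 0.05² + 0.19² + 0.33² + 0.24² + 0.25² + (-0.32)² = 0.3700
Proportion of variance = 0.3700 / 6 = 0.0617.

0.0617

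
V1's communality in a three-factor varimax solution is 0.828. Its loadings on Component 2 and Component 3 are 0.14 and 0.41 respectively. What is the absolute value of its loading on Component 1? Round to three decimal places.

0.800

Under orthogonal rotation h² = Σλ², so λ_Component 1² = h² − (0.1877) = 0.828 − 0.1877 = 0.6403.
|λ| = √0.6403 = 0.8002.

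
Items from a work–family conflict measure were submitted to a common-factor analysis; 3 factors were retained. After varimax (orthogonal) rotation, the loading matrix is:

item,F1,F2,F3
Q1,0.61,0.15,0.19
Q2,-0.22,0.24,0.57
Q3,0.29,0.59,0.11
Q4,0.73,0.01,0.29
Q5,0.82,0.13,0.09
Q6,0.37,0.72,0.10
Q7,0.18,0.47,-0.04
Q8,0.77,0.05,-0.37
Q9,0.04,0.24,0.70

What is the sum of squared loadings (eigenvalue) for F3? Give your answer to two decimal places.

1.10

SS loadings for F3 = 0.19² + 0.57² + 0.11² + 0.29² + 0.09² + 0.10² + (-0.04)² + (-0.37)² + 0.70² = 0.0361 + 0.3249 + 0.0121 + 0.0841 + 0.0081 + 0.0100 + 0.0016 + 0.1369 + 0.4900 = 1.1038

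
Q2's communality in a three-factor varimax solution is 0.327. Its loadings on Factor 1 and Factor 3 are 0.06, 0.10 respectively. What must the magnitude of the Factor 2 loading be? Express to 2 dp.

0.56

Under orthogonal rotation h² = Σλ², so λ_Factor 2² = h² − (0.0136) = 0.327 − 0.0136 = 0.3134.
|λ| = √0.3134 = 0.5598.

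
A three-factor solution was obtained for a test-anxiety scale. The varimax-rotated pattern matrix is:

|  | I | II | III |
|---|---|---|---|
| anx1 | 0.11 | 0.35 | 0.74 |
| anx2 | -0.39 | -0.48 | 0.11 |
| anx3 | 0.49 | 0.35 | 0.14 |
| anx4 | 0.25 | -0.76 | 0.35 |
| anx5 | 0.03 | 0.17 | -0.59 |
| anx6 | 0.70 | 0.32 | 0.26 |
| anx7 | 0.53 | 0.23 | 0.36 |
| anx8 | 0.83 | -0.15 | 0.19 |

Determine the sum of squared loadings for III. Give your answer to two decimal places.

SS loadings for III = 0.74² + 0.11² + 0.14² + 0.35² + (-0.59)² + 0.26² + 0.36² + 0.19² = 0.5476 + 0.0121 + 0.0196 + 0.1225 + 0.3481 + 0.0676 + 0.1296 + 0.0361 = 1.2832

1.28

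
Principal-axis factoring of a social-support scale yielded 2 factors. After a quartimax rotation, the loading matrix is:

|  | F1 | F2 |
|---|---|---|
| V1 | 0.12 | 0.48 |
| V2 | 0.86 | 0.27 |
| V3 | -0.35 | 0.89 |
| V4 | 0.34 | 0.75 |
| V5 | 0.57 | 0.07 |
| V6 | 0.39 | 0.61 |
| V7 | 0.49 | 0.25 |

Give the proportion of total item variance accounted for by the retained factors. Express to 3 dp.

0.544

Communalities: 0.2448, 0.8125, 0.9146, 0.6781, 0.3298, 0.5242, 0.3026; Σh² = 3.8066.
Total variance with 7 standardized items is 7, so the solution explains 3.8066/7 = 0.5438.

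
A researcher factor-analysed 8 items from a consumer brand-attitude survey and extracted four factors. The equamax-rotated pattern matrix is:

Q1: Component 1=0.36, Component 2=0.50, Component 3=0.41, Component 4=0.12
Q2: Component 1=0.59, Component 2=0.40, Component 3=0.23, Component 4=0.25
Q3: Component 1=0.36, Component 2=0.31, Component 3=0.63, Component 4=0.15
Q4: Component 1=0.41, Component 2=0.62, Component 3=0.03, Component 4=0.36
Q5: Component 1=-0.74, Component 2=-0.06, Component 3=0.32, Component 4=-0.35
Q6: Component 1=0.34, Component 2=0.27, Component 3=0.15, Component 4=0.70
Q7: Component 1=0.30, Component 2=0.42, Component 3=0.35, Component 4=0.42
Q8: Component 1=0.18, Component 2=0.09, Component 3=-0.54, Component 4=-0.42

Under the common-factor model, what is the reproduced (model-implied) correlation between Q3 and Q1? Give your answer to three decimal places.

r̂ = Σ λ_i·λ_j across factors = (0.36)(0.36) + (0.31)(0.50) + (0.63)(0.41) + (0.15)(0.12)
  = +0.1296 +0.1550 +0.2583 +0.0180 = 0.5609

0.561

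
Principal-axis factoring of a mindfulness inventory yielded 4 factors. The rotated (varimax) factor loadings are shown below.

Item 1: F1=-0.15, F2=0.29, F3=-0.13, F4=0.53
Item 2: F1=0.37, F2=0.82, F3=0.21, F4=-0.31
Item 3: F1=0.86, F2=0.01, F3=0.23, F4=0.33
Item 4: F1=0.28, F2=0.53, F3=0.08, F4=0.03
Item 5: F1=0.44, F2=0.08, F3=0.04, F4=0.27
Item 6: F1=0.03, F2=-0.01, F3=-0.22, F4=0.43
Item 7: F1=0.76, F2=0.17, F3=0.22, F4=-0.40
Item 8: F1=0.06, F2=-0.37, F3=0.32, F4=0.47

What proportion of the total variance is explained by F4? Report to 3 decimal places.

0.141

SS loadings for F4 = 0.53² + (-0.31)² + 0.33² + 0.03² + 0.27² + 0.43² + (-0.40)² + 0.47² = 1.1255
Proportion of variance = 1.1255 / 8 = 0.1407.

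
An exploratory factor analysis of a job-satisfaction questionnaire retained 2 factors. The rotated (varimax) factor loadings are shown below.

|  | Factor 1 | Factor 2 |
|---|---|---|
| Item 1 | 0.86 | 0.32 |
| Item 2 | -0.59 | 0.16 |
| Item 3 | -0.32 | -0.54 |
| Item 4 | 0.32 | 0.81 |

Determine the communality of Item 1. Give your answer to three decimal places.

h² = 0.86² + 0.32² = 0.7396 + 0.1024 = 0.8420

0.842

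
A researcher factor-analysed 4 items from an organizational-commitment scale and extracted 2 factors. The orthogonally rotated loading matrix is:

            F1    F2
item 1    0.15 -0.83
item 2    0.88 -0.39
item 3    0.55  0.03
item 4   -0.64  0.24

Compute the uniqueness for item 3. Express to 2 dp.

h² = 0.55² + 0.03² = 0.3025 + 0.0009 = 0.3034
Uniqueness u² = 1 − h² = 1 − 0.3034 = 0.6966

0.70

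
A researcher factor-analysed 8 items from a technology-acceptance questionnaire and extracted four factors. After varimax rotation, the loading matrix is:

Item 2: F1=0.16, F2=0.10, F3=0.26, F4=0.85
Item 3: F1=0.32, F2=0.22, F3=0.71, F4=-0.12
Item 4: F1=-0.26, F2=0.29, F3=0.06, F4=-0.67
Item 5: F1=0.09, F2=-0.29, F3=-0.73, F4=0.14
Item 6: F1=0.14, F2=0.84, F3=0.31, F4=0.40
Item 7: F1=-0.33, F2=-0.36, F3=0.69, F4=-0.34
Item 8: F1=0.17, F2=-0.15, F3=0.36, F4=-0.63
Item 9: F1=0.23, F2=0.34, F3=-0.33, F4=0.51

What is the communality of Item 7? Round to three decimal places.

h² = (-0.33)² + (-0.36)² + 0.69² + (-0.34)² = 0.1089 + 0.1296 + 0.4761 + 0.1156 = 0.8302

0.830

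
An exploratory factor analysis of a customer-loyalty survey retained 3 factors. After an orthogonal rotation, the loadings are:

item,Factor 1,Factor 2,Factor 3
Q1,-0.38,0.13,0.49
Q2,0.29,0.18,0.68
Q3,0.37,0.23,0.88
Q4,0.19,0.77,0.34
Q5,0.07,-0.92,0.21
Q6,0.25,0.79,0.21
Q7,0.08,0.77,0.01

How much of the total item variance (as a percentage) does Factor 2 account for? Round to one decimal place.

SS loadings for Factor 2 = 0.13² + 0.18² + 0.23² + 0.77² + (-0.92)² + 0.79² + 0.77² = 2.7585
With 7 standardized items, total variance = 7. Proportion = 2.7585/7 = 0.3941 → 39.41%.

39.4%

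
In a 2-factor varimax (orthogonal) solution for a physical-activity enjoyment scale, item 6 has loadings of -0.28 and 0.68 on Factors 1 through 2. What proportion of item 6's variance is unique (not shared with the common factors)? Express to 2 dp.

h² = (-0.28)² + 0.68² = 0.0784 + 0.4624 = 0.5408
Uniqueness u² = 1 − h² = 1 − 0.5408 = 0.4592

0.46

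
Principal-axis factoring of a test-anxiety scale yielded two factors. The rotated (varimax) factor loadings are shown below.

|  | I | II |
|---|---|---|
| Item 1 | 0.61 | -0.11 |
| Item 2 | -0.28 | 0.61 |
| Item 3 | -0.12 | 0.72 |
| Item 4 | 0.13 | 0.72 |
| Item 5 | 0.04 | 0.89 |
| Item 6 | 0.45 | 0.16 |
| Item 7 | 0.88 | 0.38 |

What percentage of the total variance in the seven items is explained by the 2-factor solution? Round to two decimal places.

Communalities: 0.3842, 0.4505, 0.5328, 0.5353, 0.7937, 0.2281, 0.9188; Σh² = 3.8434.
Total variance with 7 standardized items is 7, so the solution explains 3.8434/7 = 0.5491 = 54.91%.

54.91%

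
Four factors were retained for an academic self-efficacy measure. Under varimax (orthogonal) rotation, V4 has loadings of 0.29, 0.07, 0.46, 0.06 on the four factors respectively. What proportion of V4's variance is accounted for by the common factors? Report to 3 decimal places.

0.304

h² = 0.29² + 0.07² + 0.46² + 0.06² = 0.0841 + 0.0049 + 0.2116 + 0.0036 = 0.3042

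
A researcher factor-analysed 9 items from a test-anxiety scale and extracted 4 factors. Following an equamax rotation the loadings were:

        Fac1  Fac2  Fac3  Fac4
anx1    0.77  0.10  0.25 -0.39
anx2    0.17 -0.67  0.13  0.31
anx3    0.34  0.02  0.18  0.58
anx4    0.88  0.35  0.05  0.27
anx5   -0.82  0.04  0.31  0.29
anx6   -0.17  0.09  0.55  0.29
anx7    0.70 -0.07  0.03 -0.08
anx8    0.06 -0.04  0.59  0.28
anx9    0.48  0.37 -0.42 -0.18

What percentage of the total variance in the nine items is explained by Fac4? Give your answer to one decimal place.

10.5%

SS loadings for Fac4 = (-0.39)² + 0.31² + 0.58² + 0.27² + 0.29² + 0.29² + (-0.08)² + 0.28² + (-0.18)² = 0.9429
With 9 standardized items, total variance = 9. Proportion = 0.9429/9 = 0.1048 → 10.48%.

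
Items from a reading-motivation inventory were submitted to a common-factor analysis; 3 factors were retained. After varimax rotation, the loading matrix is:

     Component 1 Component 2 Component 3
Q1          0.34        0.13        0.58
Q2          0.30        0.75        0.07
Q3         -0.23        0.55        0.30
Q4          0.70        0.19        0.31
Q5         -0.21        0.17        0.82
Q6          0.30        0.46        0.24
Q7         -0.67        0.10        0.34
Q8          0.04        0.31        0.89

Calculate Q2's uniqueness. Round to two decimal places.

h² = 0.30² + 0.75² + 0.07² = 0.0900 + 0.5625 + 0.0049 = 0.6574
Uniqueness u² = 1 − h² = 1 − 0.6574 = 0.3426

0.34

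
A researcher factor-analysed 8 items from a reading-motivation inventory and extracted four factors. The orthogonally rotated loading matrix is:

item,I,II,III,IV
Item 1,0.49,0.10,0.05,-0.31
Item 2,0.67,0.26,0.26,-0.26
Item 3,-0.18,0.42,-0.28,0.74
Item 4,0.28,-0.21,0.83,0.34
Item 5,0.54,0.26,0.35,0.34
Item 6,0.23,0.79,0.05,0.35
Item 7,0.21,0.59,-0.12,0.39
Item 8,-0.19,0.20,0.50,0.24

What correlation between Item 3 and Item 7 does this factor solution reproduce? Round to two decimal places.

0.53

r̂ = Σ λ_i·λ_j across factors = (-0.18)(0.21) + (0.42)(0.59) + (-0.28)(-0.12) + (0.74)(0.39)
  = -0.0378 +0.2478 +0.0336 +0.2886 = 0.5322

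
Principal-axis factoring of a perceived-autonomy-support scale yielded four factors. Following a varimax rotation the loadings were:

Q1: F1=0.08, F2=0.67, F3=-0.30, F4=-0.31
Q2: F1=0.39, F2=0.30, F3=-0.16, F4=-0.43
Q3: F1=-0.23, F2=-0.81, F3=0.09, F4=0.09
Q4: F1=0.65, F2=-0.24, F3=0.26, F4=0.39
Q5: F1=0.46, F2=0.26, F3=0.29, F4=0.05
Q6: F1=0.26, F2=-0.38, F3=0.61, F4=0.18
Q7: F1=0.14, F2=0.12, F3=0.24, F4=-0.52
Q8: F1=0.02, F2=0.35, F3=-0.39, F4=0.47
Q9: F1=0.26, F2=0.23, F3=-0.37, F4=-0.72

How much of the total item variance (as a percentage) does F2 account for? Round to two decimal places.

SS loadings for F2 = 0.67² + 0.30² + (-0.81)² + (-0.24)² + 0.26² + (-0.38)² + 0.12² + 0.35² + 0.23² = 1.6544
With 9 standardized items, total variance = 9. Proportion = 1.6544/9 = 0.1838 → 18.38%.

18.38%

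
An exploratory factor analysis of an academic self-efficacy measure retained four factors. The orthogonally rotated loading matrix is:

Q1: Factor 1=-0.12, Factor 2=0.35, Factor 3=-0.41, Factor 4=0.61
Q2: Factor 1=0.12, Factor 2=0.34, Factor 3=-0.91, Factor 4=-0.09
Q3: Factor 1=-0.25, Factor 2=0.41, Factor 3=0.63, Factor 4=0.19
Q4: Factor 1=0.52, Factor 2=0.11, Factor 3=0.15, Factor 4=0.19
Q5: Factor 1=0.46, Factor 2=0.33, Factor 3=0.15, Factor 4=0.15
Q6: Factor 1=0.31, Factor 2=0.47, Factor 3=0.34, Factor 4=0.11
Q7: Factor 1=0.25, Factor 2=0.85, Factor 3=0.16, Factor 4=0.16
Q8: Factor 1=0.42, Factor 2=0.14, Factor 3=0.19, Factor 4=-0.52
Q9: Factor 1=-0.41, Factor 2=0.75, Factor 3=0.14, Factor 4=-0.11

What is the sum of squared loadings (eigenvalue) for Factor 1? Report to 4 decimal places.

1.0764

SS loadings for Factor 1 = (-0.12)² + 0.12² + (-0.25)² + 0.52² + 0.46² + 0.31² + 0.25² + 0.42² + (-0.41)² = 0.0144 + 0.0144 + 0.0625 + 0.2704 + 0.2116 + 0.0961 + 0.0625 + 0.1764 + 0.1681 = 1.0764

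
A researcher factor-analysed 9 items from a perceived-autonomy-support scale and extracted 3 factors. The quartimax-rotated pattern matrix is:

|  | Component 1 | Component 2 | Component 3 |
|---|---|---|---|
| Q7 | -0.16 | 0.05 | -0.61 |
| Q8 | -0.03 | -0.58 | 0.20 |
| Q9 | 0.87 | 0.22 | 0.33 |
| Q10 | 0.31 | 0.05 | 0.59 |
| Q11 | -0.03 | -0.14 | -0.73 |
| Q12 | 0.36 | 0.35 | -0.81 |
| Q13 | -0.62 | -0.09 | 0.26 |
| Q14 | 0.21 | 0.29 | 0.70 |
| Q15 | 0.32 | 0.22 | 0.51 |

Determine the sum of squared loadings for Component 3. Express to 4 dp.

2.8758

SS loadings for Component 3 = (-0.61)² + 0.20² + 0.33² + 0.59² + (-0.73)² + (-0.81)² + 0.26² + 0.70² + 0.51² = 0.3721 + 0.0400 + 0.1089 + 0.3481 + 0.5329 + 0.6561 + 0.0676 + 0.4900 + 0.2601 = 2.8758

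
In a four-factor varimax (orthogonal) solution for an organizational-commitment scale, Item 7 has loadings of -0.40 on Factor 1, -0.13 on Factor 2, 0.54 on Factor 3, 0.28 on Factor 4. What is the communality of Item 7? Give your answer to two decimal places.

h² = (-0.40)² + (-0.13)² + 0.54² + 0.28² = 0.1600 + 0.0169 + 0.2916 + 0.0784 = 0.5469

0.55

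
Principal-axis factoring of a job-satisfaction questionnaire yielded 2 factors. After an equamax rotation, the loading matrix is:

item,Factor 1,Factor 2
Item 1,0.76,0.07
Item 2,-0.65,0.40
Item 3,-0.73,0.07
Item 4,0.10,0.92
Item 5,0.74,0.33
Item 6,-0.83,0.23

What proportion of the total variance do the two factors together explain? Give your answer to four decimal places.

SS loadings by factor: 2.7795, 1.1780; total = 3.9575.
Total variance with 6 standardized items is 6, so the solution explains 3.9575/6 = 0.6596.

0.6596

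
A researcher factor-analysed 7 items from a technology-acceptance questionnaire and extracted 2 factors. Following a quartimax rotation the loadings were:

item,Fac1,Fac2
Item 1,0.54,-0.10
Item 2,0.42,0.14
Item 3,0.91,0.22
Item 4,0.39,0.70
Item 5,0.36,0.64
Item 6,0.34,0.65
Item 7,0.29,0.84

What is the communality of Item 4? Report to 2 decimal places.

h² = 0.39² + 0.70² = 0.1521 + 0.4900 = 0.6421

0.64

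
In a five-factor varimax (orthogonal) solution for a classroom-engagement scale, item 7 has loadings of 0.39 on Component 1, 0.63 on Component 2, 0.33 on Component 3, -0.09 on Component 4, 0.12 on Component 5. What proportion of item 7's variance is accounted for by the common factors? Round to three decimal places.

h² = 0.39² + 0.63² + 0.33² + (-0.09)² + 0.12² = 0.1521 + 0.3969 + 0.1089 + 0.0081 + 0.0144 = 0.6804

0.680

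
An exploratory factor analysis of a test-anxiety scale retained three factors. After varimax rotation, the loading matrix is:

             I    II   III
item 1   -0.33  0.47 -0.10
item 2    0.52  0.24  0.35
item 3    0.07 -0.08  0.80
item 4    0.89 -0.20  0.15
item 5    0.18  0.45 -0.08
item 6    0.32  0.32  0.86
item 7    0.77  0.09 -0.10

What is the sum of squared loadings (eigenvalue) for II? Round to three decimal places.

SS loadings for II = 0.47² + 0.24² + (-0.08)² + (-0.20)² + 0.45² + 0.32² + 0.09² = 0.2209 + 0.0576 + 0.0064 + 0.0400 + 0.2025 + 0.1024 + 0.0081 = 0.6379

0.638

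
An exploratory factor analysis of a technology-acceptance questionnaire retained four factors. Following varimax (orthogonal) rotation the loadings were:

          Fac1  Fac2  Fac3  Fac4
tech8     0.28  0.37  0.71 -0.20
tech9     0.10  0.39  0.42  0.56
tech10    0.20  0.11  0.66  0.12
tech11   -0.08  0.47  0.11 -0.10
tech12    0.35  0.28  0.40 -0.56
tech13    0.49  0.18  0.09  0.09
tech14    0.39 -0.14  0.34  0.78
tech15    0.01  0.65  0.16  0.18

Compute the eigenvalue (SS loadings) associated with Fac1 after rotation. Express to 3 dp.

SS loadings for Fac1 = 0.28² + 0.10² + 0.20² + (-0.08)² + 0.35² + 0.49² + 0.39² + 0.01² = 0.0784 + 0.0100 + 0.0400 + 0.0064 + 0.1225 + 0.2401 + 0.1521 + 0.0001 = 0.6496

0.650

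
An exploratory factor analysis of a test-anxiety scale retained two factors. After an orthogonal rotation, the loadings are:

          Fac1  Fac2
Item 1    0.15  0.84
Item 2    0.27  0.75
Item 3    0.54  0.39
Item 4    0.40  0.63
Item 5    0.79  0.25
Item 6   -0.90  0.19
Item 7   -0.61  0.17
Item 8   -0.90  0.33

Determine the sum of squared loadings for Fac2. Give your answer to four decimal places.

SS loadings for Fac2 = 0.84² + 0.75² + 0.39² + 0.63² + 0.25² + 0.19² + 0.17² + 0.33² = 0.7056 + 0.5625 + 0.1521 + 0.3969 + 0.0625 + 0.0361 + 0.0289 + 0.1089 = 2.0535

2.0535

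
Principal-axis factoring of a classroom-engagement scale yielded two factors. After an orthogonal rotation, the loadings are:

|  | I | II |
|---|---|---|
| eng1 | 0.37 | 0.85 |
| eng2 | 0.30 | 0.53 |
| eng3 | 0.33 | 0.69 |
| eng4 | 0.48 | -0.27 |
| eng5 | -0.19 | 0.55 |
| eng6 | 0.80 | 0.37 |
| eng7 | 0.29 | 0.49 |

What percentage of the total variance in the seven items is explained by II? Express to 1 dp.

SS loadings for II = 0.85² + 0.53² + 0.69² + (-0.27)² + 0.55² + 0.37² + 0.49² = 2.2319
With 7 standardized items, total variance = 7. Proportion = 2.2319/7 = 0.3188 → 31.88%.

31.9%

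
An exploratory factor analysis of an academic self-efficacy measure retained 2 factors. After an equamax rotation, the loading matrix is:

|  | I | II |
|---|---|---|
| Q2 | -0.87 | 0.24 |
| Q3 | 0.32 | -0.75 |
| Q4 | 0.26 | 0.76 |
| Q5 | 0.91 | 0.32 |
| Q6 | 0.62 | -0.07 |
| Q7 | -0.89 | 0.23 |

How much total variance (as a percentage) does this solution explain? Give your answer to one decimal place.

SS loadings by factor: 2.9315, 1.3579; total = 4.2894.
Total variance with 6 standardized items is 6, so the solution explains 4.2894/6 = 0.7149 = 71.49%.

71.5%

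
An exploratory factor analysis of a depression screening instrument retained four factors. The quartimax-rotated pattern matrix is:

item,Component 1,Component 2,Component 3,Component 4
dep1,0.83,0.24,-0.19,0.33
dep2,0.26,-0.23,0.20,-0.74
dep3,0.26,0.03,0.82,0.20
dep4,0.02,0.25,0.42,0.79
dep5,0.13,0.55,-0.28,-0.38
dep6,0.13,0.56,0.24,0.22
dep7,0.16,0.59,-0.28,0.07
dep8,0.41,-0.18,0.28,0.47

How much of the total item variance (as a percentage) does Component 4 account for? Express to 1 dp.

SS loadings for Component 4 = 0.33² + (-0.74)² + 0.20² + 0.79² + (-0.38)² + 0.22² + 0.07² + 0.47² = 1.7392
With 8 standardized items, total variance = 8. Proportion = 1.7392/8 = 0.2174 → 21.74%.

21.7%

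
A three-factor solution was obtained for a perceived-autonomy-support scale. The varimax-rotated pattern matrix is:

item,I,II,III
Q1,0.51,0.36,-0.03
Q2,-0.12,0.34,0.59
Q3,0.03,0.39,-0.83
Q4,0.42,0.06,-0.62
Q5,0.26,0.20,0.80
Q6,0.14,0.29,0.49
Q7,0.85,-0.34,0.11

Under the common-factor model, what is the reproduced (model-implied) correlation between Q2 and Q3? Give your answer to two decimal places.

-0.36

r̂ = Σ λ_i·λ_j across factors = (-0.12)(0.03) + (0.34)(0.39) + (0.59)(-0.83)
  = -0.0036 +0.1326 -0.4897 = -0.3607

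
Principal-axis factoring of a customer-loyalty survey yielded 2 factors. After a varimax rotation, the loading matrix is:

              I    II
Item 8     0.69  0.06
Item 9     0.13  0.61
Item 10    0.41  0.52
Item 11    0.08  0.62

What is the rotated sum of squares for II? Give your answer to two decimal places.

1.03

SS loadings for II = 0.06² + 0.61² + 0.52² + 0.62² = 0.0036 + 0.3721 + 0.2704 + 0.3844 = 1.0305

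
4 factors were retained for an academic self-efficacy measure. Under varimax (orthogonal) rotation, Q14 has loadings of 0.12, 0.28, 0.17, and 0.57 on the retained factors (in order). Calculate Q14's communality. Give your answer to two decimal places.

0.45

h² = 0.12² + 0.28² + 0.17² + 0.57² = 0.0144 + 0.0784 + 0.0289 + 0.3249 = 0.4466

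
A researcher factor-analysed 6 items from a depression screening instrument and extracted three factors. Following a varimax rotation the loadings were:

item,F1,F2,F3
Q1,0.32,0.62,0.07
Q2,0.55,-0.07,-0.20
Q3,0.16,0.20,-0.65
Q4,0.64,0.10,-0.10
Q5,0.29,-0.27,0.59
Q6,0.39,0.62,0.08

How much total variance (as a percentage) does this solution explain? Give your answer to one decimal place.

46.7%

SS loadings by factor: 1.0763, 0.8966, 0.8319; total = 2.8048.
Total variance with 6 standardized items is 6, so the solution explains 2.8048/6 = 0.4675 = 46.75%.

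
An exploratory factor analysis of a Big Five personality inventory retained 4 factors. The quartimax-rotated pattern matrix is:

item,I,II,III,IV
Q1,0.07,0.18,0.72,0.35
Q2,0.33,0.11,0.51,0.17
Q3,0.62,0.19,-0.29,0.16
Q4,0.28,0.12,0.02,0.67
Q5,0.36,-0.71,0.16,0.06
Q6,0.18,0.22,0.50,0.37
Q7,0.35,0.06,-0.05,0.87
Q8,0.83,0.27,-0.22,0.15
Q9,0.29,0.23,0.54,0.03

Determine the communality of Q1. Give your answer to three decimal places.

0.678

h² = 0.07² + 0.18² + 0.72² + 0.35² = 0.0049 + 0.0324 + 0.5184 + 0.1225 = 0.6782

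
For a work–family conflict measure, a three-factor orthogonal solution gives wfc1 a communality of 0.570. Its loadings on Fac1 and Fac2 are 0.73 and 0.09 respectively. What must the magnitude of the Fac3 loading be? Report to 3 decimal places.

0.170

Under orthogonal rotation h² = Σλ², so λ_Fac3² = h² − (0.5410) = 0.570 − 0.5410 = 0.0290.
|λ| = √0.0290 = 0.1703.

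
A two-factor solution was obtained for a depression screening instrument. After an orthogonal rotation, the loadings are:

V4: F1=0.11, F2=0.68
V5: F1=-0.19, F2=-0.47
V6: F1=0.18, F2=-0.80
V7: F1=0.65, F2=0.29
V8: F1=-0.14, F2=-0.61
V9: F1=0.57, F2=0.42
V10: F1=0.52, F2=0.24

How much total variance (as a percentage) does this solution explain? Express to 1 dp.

Communalities: 0.4745, 0.2570, 0.6724, 0.5066, 0.3917, 0.5013, 0.3280; Σh² = 3.1315.
Total variance with 7 standardized items is 7, so the solution explains 3.1315/7 = 0.4474 = 44.74%.

44.7%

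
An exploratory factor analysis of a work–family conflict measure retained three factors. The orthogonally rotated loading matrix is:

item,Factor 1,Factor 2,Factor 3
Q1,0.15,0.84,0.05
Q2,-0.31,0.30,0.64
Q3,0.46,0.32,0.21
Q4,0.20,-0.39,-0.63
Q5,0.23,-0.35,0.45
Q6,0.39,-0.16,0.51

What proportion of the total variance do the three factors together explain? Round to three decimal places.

0.515

SS loadings by factor: 0.5752, 1.1982, 1.3157; total = 3.0891.
Total variance with 6 standardized items is 6, so the solution explains 3.0891/6 = 0.5149.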